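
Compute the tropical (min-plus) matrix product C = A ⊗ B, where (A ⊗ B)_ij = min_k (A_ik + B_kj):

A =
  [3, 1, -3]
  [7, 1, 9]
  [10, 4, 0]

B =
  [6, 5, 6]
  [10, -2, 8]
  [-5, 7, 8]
A ⊗ B =
  [-8, -1, 5]
  [4, -1, 9]
  [-5, 2, 8]

Apply the min-plus product entry-by-entry:
  C[0][0] = min over k of (A[0][0] + B[0][0] = 3 + 6 = 9, A[0][1] + B[1][0] = 1 + 10 = 11, A[0][2] + B[2][0] = -3 + -5 = -8) = -8 (attained at k = 2)
  C[0][1] = min over k of (A[0][0] + B[0][1] = 3 + 5 = 8, A[0][1] + B[1][1] = 1 + -2 = -1, A[0][2] + B[2][1] = -3 + 7 = 4) = -1 (attained at k = 1)
  C[0][2] = min over k of (A[0][0] + B[0][2] = 3 + 6 = 9, A[0][1] + B[1][2] = 1 + 8 = 9, A[0][2] + B[2][2] = -3 + 8 = 5) = 5 (attained at k = 2)
  C[1][0] = min over k of (A[1][0] + B[0][0] = 7 + 6 = 13, A[1][1] + B[1][0] = 1 + 10 = 11, A[1][2] + B[2][0] = 9 + -5 = 4) = 4 (attained at k = 2)
  C[1][1] = min over k of (A[1][0] + B[0][1] = 7 + 5 = 12, A[1][1] + B[1][1] = 1 + -2 = -1, A[1][2] + B[2][1] = 9 + 7 = 16) = -1 (attained at k = 1)
  C[1][2] = min over k of (A[1][0] + B[0][2] = 7 + 6 = 13, A[1][1] + B[1][2] = 1 + 8 = 9, A[1][2] + B[2][2] = 9 + 8 = 17) = 9 (attained at k = 1)
  C[2][0] = min over k of (A[2][0] + B[0][0] = 10 + 6 = 16, A[2][1] + B[1][0] = 4 + 10 = 14, A[2][2] + B[2][0] = 0 + -5 = -5) = -5 (attained at k = 2)
  C[2][1] = min over k of (A[2][0] + B[0][1] = 10 + 5 = 15, A[2][1] + B[1][1] = 4 + -2 = 2, A[2][2] + B[2][1] = 0 + 7 = 7) = 2 (attained at k = 1)
  C[2][2] = min over k of (A[2][0] + B[0][2] = 10 + 6 = 16, A[2][1] + B[1][2] = 4 + 8 = 12, A[2][2] + B[2][2] = 0 + 8 = 8) = 8 (attained at k = 2)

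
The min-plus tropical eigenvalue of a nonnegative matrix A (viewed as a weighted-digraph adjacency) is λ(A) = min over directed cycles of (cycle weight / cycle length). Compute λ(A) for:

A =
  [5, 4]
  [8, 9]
λ(A) = 5

Enumerate directed cycles and compute their means (weight / length). Sample:
  cycle 0 → 0: weight = 5, length = 1, mean = 5/1 ≈ 5.000
  cycle 1 → 1: weight = 9, length = 1, mean = 9/1 ≈ 9.000
  cycle 0 → 1 → 0: weight = 12, length = 2, mean = 12/2 ≈ 6.000
  cycle 1 → 0 → 1: weight = 12, length = 2, mean = 12/2 ≈ 6.000
Minimum mean = 5.000, attained e.g. along the cycle 0 → 0 with weight 5 and length 1. So λ(A) = 5/1 = 5.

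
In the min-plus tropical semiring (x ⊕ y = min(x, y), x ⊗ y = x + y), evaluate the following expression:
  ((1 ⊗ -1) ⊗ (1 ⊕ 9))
((1 ⊗ -1) ⊗ (1 ⊕ 9)) = 1

Expand innermost to outermost. Recall ⊕ takes the minimum of its arguments and ⊗ takes their sum. Working out the expression ((1 ⊗ -1) ⊗ (1 ⊕ 9)) gives 1.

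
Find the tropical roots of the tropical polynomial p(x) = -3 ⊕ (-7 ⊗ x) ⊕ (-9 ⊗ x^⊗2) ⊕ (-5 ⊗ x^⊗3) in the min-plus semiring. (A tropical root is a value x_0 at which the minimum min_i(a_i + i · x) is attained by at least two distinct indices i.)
Roots: {-4, 2, 4}

Each tropical root is a break point of the lower envelope of the lines y = a_i + i · x (there are 4 lines, with slopes 0, 1, ..., 3). Only the lines that attain the minimum somewhere contribute to roots; other lines are dominated. Here the surviving (envelope) indices are i = 3, i = 2, i = 1, i = 0.
Intersections between consecutive envelope lines give the roots: for adjacent envelope indices i < j the intersection is x = (a_i − a_j) / (j − i). Reading off the sorted break points: {-4, 2, 4}.
Verification: at each break x_0, at least two indices attain the minimum of min_i(a_i + i · x_0).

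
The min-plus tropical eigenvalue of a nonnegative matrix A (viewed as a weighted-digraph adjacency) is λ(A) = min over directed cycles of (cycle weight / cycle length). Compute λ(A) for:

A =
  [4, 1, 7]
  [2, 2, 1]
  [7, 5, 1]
λ(A) = 1

Enumerate directed cycles and compute their means (weight / length). Sample:
  cycle 0 → 0: weight = 4, length = 1, mean = 4/1 ≈ 4.000
  cycle 1 → 1: weight = 2, length = 1, mean = 2/1 ≈ 2.000
  cycle 2 → 2: weight = 1, length = 1, mean = 1/1 ≈ 1.000
  cycle 0 → 1 → 0: weight = 3, length = 2, mean = 3/2 ≈ 1.500
  cycle 0 → 2 → 0: weight = 14, length = 2, mean = 14/2 ≈ 7.000
  cycle 1 → 0 → 1: weight = 3, length = 2, mean = 3/2 ≈ 1.500
Minimum mean = 1.000, attained e.g. along the cycle 2 → 2 with weight 1 and length 1. So λ(A) = 1/1 = 1.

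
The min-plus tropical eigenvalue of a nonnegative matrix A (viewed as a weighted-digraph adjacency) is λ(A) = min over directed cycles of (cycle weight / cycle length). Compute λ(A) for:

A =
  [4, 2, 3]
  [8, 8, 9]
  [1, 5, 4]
λ(A) = 2

Enumerate directed cycles and compute their means (weight / length). Sample:
  cycle 0 → 0: weight = 4, length = 1, mean = 4/1 ≈ 4.000
  cycle 1 → 1: weight = 8, length = 1, mean = 8/1 ≈ 8.000
  cycle 2 → 2: weight = 4, length = 1, mean = 4/1 ≈ 4.000
  cycle 0 → 1 → 0: weight = 10, length = 2, mean = 10/2 ≈ 5.000
  cycle 0 → 2 → 0: weight = 4, length = 2, mean = 4/2 ≈ 2.000
  cycle 1 → 0 → 1: weight = 10, length = 2, mean = 10/2 ≈ 5.000
Minimum mean = 2.000, attained e.g. along the cycle 0 → 2 → 0 with weight 4 and length 2. So λ(A) = 4/2 = 2.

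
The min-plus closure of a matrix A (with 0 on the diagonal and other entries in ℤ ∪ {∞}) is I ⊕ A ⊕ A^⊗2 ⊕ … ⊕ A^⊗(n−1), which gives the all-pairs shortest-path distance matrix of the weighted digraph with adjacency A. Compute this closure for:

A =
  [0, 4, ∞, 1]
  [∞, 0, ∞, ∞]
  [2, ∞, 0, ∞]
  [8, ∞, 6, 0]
Closure =
  [0, 4, 7, 1]
  [∞, 0, ∞, ∞]
  [2, 6, 0, 3]
  [8, 12, 6, 0]

This is the Floyd-Warshall all-pairs shortest-path computation. For each intermediate vertex k = 0, 1, …, 3, update dist[i][j] ← min(dist[i][j], dist[i][k] + dist[k][j]). The final matrix gives, for each (i, j), the minimum total weight of any directed path from i to j (possibly empty when i = j).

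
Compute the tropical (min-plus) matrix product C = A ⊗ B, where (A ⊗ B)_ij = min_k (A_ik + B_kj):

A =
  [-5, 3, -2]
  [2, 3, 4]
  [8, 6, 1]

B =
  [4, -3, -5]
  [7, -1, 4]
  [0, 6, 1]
A ⊗ B =
  [-2, -8, -10]
  [4, -1, -3]
  [1, 5, 2]

Apply the min-plus product entry-by-entry:
  C[0][0] = min over k of (A[0][0] + B[0][0] = -5 + 4 = -1, A[0][1] + B[1][0] = 3 + 7 = 10, A[0][2] + B[2][0] = -2 + 0 = -2) = -2 (attained at k = 2)
  C[0][1] = min over k of (A[0][0] + B[0][1] = -5 + -3 = -8, A[0][1] + B[1][1] = 3 + -1 = 2, A[0][2] + B[2][1] = -2 + 6 = 4) = -8 (attained at k = 0)
  C[0][2] = min over k of (A[0][0] + B[0][2] = -5 + -5 = -10, A[0][1] + B[1][2] = 3 + 4 = 7, A[0][2] + B[2][2] = -2 + 1 = -1) = -10 (attained at k = 0)
  C[1][0] = min over k of (A[1][0] + B[0][0] = 2 + 4 = 6, A[1][1] + B[1][0] = 3 + 7 = 10, A[1][2] + B[2][0] = 4 + 0 = 4) = 4 (attained at k = 2)
  C[1][1] = min over k of (A[1][0] + B[0][1] = 2 + -3 = -1, A[1][1] + B[1][1] = 3 + -1 = 2, A[1][2] + B[2][1] = 4 + 6 = 10) = -1 (attained at k = 0)
  C[1][2] = min over k of (A[1][0] + B[0][2] = 2 + -5 = -3, A[1][1] + B[1][2] = 3 + 4 = 7, A[1][2] + B[2][2] = 4 + 1 = 5) = -3 (attained at k = 0)
  C[2][0] = min over k of (A[2][0] + B[0][0] = 8 + 4 = 12, A[2][1] + B[1][0] = 6 + 7 = 13, A[2][2] + B[2][0] = 1 + 0 = 1) = 1 (attained at k = 2)
  C[2][1] = min over k of (A[2][0] + B[0][1] = 8 + -3 = 5, A[2][1] + B[1][1] = 6 + -1 = 5, A[2][2] + B[2][1] = 1 + 6 = 7) = 5 (attained at k = 0)
  C[2][2] = min over k of (A[2][0] + B[0][2] = 8 + -5 = 3, A[2][1] + B[1][2] = 6 + 4 = 10, A[2][2] + B[2][2] = 1 + 1 = 2) = 2 (attained at k = 2)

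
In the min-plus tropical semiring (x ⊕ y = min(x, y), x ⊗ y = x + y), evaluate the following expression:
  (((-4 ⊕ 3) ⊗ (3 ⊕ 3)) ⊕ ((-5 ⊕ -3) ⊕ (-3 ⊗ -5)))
(((-4 ⊕ 3) ⊗ (3 ⊕ 3)) ⊕ ((-5 ⊕ -3) ⊕ (-3 ⊗ -5))) = -8

Expand innermost to outermost. Recall ⊕ takes the minimum of its arguments and ⊗ takes their sum. Working out the expression (((-4 ⊕ 3) ⊗ (3 ⊕ 3)) ⊕ ((-5 ⊕ -3) ⊕ (-3 ⊗ -5))) gives -8.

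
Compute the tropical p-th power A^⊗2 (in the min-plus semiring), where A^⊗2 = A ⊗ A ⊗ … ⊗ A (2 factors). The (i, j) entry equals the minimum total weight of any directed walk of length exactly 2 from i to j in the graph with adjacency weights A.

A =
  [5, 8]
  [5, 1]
A^⊗2 =
  [10, 9]
  [6, 2]

Each entry (A^⊗2)_ij equals the minimum over all length-2 walks i = v_0 → v_1 → … → v_2 = j of Σ_t A[v_t][v_{t+1}]. For example, for (i, j) = (0, 1) we minimise over 2 possible intermediate vertex sequences; the minimum is 9, attained along the walk 0 → 1 → 1.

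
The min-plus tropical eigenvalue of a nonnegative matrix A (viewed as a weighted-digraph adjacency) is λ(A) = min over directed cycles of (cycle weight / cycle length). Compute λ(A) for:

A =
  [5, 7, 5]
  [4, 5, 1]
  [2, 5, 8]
λ(A) = 3

Enumerate directed cycles and compute their means (weight / length). Sample:
  cycle 0 → 0: weight = 5, length = 1, mean = 5/1 ≈ 5.000
  cycle 1 → 1: weight = 5, length = 1, mean = 5/1 ≈ 5.000
  cycle 2 → 2: weight = 8, length = 1, mean = 8/1 ≈ 8.000
  cycle 0 → 1 → 0: weight = 11, length = 2, mean = 11/2 ≈ 5.500
  cycle 0 → 2 → 0: weight = 7, length = 2, mean = 7/2 ≈ 3.500
  cycle 1 → 0 → 1: weight = 11, length = 2, mean = 11/2 ≈ 5.500
Minimum mean = 3.000, attained e.g. along the cycle 1 → 2 → 1 with weight 6 and length 2. So λ(A) = 6/2 = 3.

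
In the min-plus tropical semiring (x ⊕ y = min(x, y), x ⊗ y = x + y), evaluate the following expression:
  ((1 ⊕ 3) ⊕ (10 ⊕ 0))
((1 ⊕ 3) ⊕ (10 ⊕ 0)) = 0

Expand innermost to outermost. Recall ⊕ takes the minimum of its arguments and ⊗ takes their sum. Working out the expression ((1 ⊕ 3) ⊕ (10 ⊕ 0)) gives 0.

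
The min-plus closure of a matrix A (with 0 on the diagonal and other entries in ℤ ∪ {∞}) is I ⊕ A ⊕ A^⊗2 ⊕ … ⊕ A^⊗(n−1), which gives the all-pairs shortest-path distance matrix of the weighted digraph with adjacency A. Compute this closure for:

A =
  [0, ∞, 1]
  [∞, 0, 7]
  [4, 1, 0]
Closure =
  [0, 2, 1]
  [11, 0, 7]
  [4, 1, 0]

This is the Floyd-Warshall all-pairs shortest-path computation. For each intermediate vertex k = 0, 1, …, 2, update dist[i][j] ← min(dist[i][j], dist[i][k] + dist[k][j]). The final matrix gives, for each (i, j), the minimum total weight of any directed path from i to j (possibly empty when i = j).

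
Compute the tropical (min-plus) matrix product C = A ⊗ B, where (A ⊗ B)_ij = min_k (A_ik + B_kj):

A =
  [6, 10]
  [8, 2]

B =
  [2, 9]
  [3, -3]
A ⊗ B =
  [8, 7]
  [5, -1]

Apply the min-plus product entry-by-entry:
  C[0][0] = min over k of (A[0][0] + B[0][0] = 6 + 2 = 8, A[0][1] + B[1][0] = 10 + 3 = 13) = 8 (attained at k = 0)
  C[0][1] = min over k of (A[0][0] + B[0][1] = 6 + 9 = 15, A[0][1] + B[1][1] = 10 + -3 = 7) = 7 (attained at k = 1)
  C[1][0] = min over k of (A[1][0] + B[0][0] = 8 + 2 = 10, A[1][1] + B[1][0] = 2 + 3 = 5) = 5 (attained at k = 1)
  C[1][1] = min over k of (A[1][0] + B[0][1] = 8 + 9 = 17, A[1][1] + B[1][1] = 2 + -3 = -1) = -1 (attained at k = 1)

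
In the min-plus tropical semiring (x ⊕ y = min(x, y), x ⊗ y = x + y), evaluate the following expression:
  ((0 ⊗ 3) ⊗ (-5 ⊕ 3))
((0 ⊗ 3) ⊗ (-5 ⊕ 3)) = -2

Expand innermost to outermost. Recall ⊕ takes the minimum of its arguments and ⊗ takes their sum. Working out the expression ((0 ⊗ 3) ⊗ (-5 ⊕ 3)) gives -2.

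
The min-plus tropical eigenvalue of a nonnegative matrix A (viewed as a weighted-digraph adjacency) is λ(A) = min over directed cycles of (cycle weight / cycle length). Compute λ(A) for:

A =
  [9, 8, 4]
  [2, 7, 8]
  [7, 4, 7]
λ(A) = 10/3

Enumerate directed cycles and compute their means (weight / length). Sample:
  cycle 0 → 0: weight = 9, length = 1, mean = 9/1 ≈ 9.000
  cycle 1 → 1: weight = 7, length = 1, mean = 7/1 ≈ 7.000
  cycle 2 → 2: weight = 7, length = 1, mean = 7/1 ≈ 7.000
  cycle 0 → 1 → 0: weight = 10, length = 2, mean = 10/2 ≈ 5.000
  cycle 0 → 2 → 0: weight = 11, length = 2, mean = 11/2 ≈ 5.500
  cycle 1 → 0 → 1: weight = 10, length = 2, mean = 10/2 ≈ 5.000
Minimum mean = 3.333, attained e.g. along the cycle 0 → 2 → 1 → 0 with weight 10 and length 3. So λ(A) = 10/3 = 10/3.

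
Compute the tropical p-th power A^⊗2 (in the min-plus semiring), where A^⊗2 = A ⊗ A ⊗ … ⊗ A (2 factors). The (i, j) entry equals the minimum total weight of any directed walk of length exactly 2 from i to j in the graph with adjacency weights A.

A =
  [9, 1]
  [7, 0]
A^⊗2 =
  [8, 1]
  [7, 0]

Each entry (A^⊗2)_ij equals the minimum over all length-2 walks i = v_0 → v_1 → … → v_2 = j of Σ_t A[v_t][v_{t+1}]. For example, for (i, j) = (0, 1) we minimise over 2 possible intermediate vertex sequences; the minimum is 1, attained along the walk 0 → 1 → 1.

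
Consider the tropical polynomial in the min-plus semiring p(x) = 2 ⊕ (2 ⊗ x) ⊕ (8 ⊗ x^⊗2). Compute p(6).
p(6) = 2

A tropical monomial a ⊗ x^⊗i evaluates to a + i · x. Evaluating each term at x = 6:
  Term 0 contributes 2 + 0 · 6 = 2
  Term 1 contributes 2 + 1 · 6 = 8
  Term 2 contributes 8 + 2 · 6 = 20
p(6) = ⊕ of these = min[2, 8, 20] = 2.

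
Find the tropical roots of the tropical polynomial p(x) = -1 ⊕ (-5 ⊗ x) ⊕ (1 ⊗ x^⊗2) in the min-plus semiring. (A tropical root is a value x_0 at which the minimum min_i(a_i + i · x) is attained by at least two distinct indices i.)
Roots: {-6, 4}

Each tropical root is a break point of the lower envelope of the lines y = a_i + i · x (there are 3 lines, with slopes 0, 1, ..., 2). Only the lines that attain the minimum somewhere contribute to roots; other lines are dominated. Here the surviving (envelope) indices are i = 2, i = 1, i = 0.
Intersections between consecutive envelope lines give the roots: for adjacent envelope indices i < j the intersection is x = (a_i − a_j) / (j − i). Reading off the sorted break points: {-6, 4}.
Verification: at each break x_0, at least two indices attain the minimum of min_i(a_i + i · x_0).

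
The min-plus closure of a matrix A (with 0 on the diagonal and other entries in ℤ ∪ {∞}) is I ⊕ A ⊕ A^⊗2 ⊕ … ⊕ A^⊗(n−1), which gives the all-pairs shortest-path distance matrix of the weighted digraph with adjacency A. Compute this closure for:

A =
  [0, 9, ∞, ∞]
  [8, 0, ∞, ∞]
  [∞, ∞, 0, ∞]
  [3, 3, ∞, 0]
Closure =
  [0, 9, ∞, ∞]
  [8, 0, ∞, ∞]
  [∞, ∞, 0, ∞]
  [3, 3, ∞, 0]

This is the Floyd-Warshall all-pairs shortest-path computation. For each intermediate vertex k = 0, 1, …, 3, update dist[i][j] ← min(dist[i][j], dist[i][k] + dist[k][j]). The final matrix gives, for each (i, j), the minimum total weight of any directed path from i to j (possibly empty when i = j).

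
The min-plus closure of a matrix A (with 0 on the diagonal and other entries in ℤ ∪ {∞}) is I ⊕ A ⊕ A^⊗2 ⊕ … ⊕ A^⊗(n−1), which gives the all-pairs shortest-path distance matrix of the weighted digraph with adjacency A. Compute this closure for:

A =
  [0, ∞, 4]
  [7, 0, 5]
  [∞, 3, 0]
Closure =
  [0, 7, 4]
  [7, 0, 5]
  [10, 3, 0]

This is the Floyd-Warshall all-pairs shortest-path computation. For each intermediate vertex k = 0, 1, …, 2, update dist[i][j] ← min(dist[i][j], dist[i][k] + dist[k][j]). The final matrix gives, for each (i, j), the minimum total weight of any directed path from i to j (possibly empty when i = j).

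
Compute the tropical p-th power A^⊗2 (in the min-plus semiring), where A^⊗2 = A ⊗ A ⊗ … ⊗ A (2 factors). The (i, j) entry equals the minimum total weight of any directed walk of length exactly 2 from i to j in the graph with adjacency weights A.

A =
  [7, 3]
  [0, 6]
A^⊗2 =
  [3, 9]
  [6, 3]

Each entry (A^⊗2)_ij equals the minimum over all length-2 walks i = v_0 → v_1 → … → v_2 = j of Σ_t A[v_t][v_{t+1}]. For example, for (i, j) = (0, 1) we minimise over 2 possible intermediate vertex sequences; the minimum is 9, attained along the walk 0 → 1 → 1.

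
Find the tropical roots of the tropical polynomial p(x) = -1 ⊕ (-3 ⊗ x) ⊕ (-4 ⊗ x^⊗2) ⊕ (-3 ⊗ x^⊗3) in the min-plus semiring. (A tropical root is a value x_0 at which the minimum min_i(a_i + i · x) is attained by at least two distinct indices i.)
Roots: {-1, 1, 2}

Each tropical root is a break point of the lower envelope of the lines y = a_i + i · x (there are 4 lines, with slopes 0, 1, ..., 3). Only the lines that attain the minimum somewhere contribute to roots; other lines are dominated. Here the surviving (envelope) indices are i = 3, i = 2, i = 1, i = 0.
Intersections between consecutive envelope lines give the roots: for adjacent envelope indices i < j the intersection is x = (a_i − a_j) / (j − i). Reading off the sorted break points: {-1, 1, 2}.
Verification: at each break x_0, at least two indices attain the minimum of min_i(a_i + i · x_0).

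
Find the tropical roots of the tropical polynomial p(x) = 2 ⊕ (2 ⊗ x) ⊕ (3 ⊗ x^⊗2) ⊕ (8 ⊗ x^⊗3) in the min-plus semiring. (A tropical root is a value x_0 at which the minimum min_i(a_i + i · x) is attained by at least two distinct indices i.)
Roots: {-5, -1, 0}

Each tropical root is a break point of the lower envelope of the lines y = a_i + i · x (there are 4 lines, with slopes 0, 1, ..., 3). Only the lines that attain the minimum somewhere contribute to roots; other lines are dominated. Here the surviving (envelope) indices are i = 3, i = 2, i = 1, i = 0.
Intersections between consecutive envelope lines give the roots: for adjacent envelope indices i < j the intersection is x = (a_i − a_j) / (j − i). Reading off the sorted break points: {-5, -1, 0}.
Verification: at each break x_0, at least two indices attain the minimum of min_i(a_i + i · x_0).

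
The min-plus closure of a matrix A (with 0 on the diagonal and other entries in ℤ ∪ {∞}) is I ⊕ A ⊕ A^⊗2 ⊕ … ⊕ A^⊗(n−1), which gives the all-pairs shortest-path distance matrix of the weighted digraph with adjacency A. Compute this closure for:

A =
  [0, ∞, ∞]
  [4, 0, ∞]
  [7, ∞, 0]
Closure =
  [0, ∞, ∞]
  [4, 0, ∞]
  [7, ∞, 0]

This is the Floyd-Warshall all-pairs shortest-path computation. For each intermediate vertex k = 0, 1, …, 2, update dist[i][j] ← min(dist[i][j], dist[i][k] + dist[k][j]). The final matrix gives, for each (i, j), the minimum total weight of any directed path from i to j (possibly empty when i = j).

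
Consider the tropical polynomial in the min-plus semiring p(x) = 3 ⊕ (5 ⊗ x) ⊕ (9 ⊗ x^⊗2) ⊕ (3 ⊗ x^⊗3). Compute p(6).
p(6) = 3

A tropical monomial a ⊗ x^⊗i evaluates to a + i · x. Evaluating each term at x = 6:
  Term 0 contributes 3 + 0 · 6 = 3
  Term 1 contributes 5 + 1 · 6 = 11
  Term 2 contributes 9 + 2 · 6 = 21
  Term 3 contributes 3 + 3 · 6 = 21
p(6) = ⊕ of these = min[3, 11, 21, 21] = 3.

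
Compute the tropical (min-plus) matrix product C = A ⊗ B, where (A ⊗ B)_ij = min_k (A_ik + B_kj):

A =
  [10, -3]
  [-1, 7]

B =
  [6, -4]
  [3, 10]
A ⊗ B =
  [0, 6]
  [5, -5]

Apply the min-plus product entry-by-entry:
  C[0][0] = min over k of (A[0][0] + B[0][0] = 10 + 6 = 16, A[0][1] + B[1][0] = -3 + 3 = 0) = 0 (attained at k = 1)
  C[0][1] = min over k of (A[0][0] + B[0][1] = 10 + -4 = 6, A[0][1] + B[1][1] = -3 + 10 = 7) = 6 (attained at k = 0)
  C[1][0] = min over k of (A[1][0] + B[0][0] = -1 + 6 = 5, A[1][1] + B[1][0] = 7 + 3 = 10) = 5 (attained at k = 0)
  C[1][1] = min over k of (A[1][0] + B[0][1] = -1 + -4 = -5, A[1][1] + B[1][1] = 7 + 10 = 17) = -5 (attained at k = 0)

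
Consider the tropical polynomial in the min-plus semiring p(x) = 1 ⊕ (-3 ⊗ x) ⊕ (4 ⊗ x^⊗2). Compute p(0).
p(0) = -3

A tropical monomial a ⊗ x^⊗i evaluates to a + i · x. Evaluating each term at x = 0:
  Term 0 contributes 1 + 0 · 0 = 1
  Term 1 contributes -3 + 1 · 0 = -3
  Term 2 contributes 4 + 2 · 0 = 4
p(0) = ⊕ of these = min[1, -3, 4] = -3.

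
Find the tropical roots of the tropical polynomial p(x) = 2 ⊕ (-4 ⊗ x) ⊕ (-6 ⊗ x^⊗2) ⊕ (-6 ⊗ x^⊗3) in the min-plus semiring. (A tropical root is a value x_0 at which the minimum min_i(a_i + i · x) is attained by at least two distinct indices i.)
Roots: {0, 2, 6}

Each tropical root is a break point of the lower envelope of the lines y = a_i + i · x (there are 4 lines, with slopes 0, 1, ..., 3). Only the lines that attain the minimum somewhere contribute to roots; other lines are dominated. Here the surviving (envelope) indices are i = 3, i = 2, i = 1, i = 0.
Intersections between consecutive envelope lines give the roots: for adjacent envelope indices i < j the intersection is x = (a_i − a_j) / (j − i). Reading off the sorted break points: {0, 2, 6}.
Verification: at each break x_0, at least two indices attain the minimum of min_i(a_i + i · x_0).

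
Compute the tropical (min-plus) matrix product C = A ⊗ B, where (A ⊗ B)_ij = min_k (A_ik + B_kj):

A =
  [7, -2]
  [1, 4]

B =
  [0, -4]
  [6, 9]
A ⊗ B =
  [4, 3]
  [1, -3]

Apply the min-plus product entry-by-entry:
  C[0][0] = min over k of (A[0][0] + B[0][0] = 7 + 0 = 7, A[0][1] + B[1][0] = -2 + 6 = 4) = 4 (attained at k = 1)
  C[0][1] = min over k of (A[0][0] + B[0][1] = 7 + -4 = 3, A[0][1] + B[1][1] = -2 + 9 = 7) = 3 (attained at k = 0)
  C[1][0] = min over k of (A[1][0] + B[0][0] = 1 + 0 = 1, A[1][1] + B[1][0] = 4 + 6 = 10) = 1 (attained at k = 0)
  C[1][1] = min over k of (A[1][0] + B[0][1] = 1 + -4 = -3, A[1][1] + B[1][1] = 4 + 9 = 13) = -3 (attained at k = 0)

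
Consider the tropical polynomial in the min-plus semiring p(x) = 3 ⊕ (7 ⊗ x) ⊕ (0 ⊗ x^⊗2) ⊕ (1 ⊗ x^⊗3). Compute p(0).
p(0) = 0

A tropical monomial a ⊗ x^⊗i evaluates to a + i · x. Evaluating each term at x = 0:
  Term 0 contributes 3 + 0 · 0 = 3
  Term 1 contributes 7 + 1 · 0 = 7
  Term 2 contributes 0 + 2 · 0 = 0
  Term 3 contributes 1 + 3 · 0 = 1
p(0) = ⊕ of these = min[3, 7, 0, 1] = 0.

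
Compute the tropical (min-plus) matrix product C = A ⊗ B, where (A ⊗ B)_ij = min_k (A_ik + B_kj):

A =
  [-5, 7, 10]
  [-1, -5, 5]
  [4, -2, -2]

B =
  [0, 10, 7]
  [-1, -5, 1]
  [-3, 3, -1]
A ⊗ B =
  [-5, 2, 2]
  [-6, -10, -4]
  [-5, -7, -3]

Apply the min-plus product entry-by-entry:
  C[0][0] = min over k of (A[0][0] + B[0][0] = -5 + 0 = -5, A[0][1] + B[1][0] = 7 + -1 = 6, A[0][2] + B[2][0] = 10 + -3 = 7) = -5 (attained at k = 0)
  C[0][1] = min over k of (A[0][0] + B[0][1] = -5 + 10 = 5, A[0][1] + B[1][1] = 7 + -5 = 2, A[0][2] + B[2][1] = 10 + 3 = 13) = 2 (attained at k = 1)
  C[0][2] = min over k of (A[0][0] + B[0][2] = -5 + 7 = 2, A[0][1] + B[1][2] = 7 + 1 = 8, A[0][2] + B[2][2] = 10 + -1 = 9) = 2 (attained at k = 0)
  C[1][0] = min over k of (A[1][0] + B[0][0] = -1 + 0 = -1, A[1][1] + B[1][0] = -5 + -1 = -6, A[1][2] + B[2][0] = 5 + -3 = 2) = -6 (attained at k = 1)
  C[1][1] = min over k of (A[1][0] + B[0][1] = -1 + 10 = 9, A[1][1] + B[1][1] = -5 + -5 = -10, A[1][2] + B[2][1] = 5 + 3 = 8) = -10 (attained at k = 1)
  C[1][2] = min over k of (A[1][0] + B[0][2] = -1 + 7 = 6, A[1][1] + B[1][2] = -5 + 1 = -4, A[1][2] + B[2][2] = 5 + -1 = 4) = -4 (attained at k = 1)
  C[2][0] = min over k of (A[2][0] + B[0][0] = 4 + 0 = 4, A[2][1] + B[1][0] = -2 + -1 = -3, A[2][2] + B[2][0] = -2 + -3 = -5) = -5 (attained at k = 2)
  C[2][1] = min over k of (A[2][0] + B[0][1] = 4 + 10 = 14, A[2][1] + B[1][1] = -2 + -5 = -7, A[2][2] + B[2][1] = -2 + 3 = 1) = -7 (attained at k = 1)
  C[2][2] = min over k of (A[2][0] + B[0][2] = 4 + 7 = 11, A[2][1] + B[1][2] = -2 + 1 = -1, A[2][2] + B[2][2] = -2 + -1 = -3) = -3 (attained at k = 2)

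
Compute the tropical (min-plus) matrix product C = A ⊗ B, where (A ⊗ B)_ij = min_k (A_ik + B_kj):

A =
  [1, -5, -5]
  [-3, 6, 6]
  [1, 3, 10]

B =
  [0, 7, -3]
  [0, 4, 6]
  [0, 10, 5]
A ⊗ B =
  [-5, -1, -2]
  [-3, 4, -6]
  [1, 7, -2]

Apply the min-plus product entry-by-entry:
  C[0][0] = min over k of (A[0][0] + B[0][0] = 1 + 0 = 1, A[0][1] + B[1][0] = -5 + 0 = -5, A[0][2] + B[2][0] = -5 + 0 = -5) = -5 (attained at k = 1)
  C[0][1] = min over k of (A[0][0] + B[0][1] = 1 + 7 = 8, A[0][1] + B[1][1] = -5 + 4 = -1, A[0][2] + B[2][1] = -5 + 10 = 5) = -1 (attained at k = 1)
  C[0][2] = min over k of (A[0][0] + B[0][2] = 1 + -3 = -2, A[0][1] + B[1][2] = -5 + 6 = 1, A[0][2] + B[2][2] = -5 + 5 = 0) = -2 (attained at k = 0)
  C[1][0] = min over k of (A[1][0] + B[0][0] = -3 + 0 = -3, A[1][1] + B[1][0] = 6 + 0 = 6, A[1][2] + B[2][0] = 6 + 0 = 6) = -3 (attained at k = 0)
  C[1][1] = min over k of (A[1][0] + B[0][1] = -3 + 7 = 4, A[1][1] + B[1][1] = 6 + 4 = 10, A[1][2] + B[2][1] = 6 + 10 = 16) = 4 (attained at k = 0)
  C[1][2] = min over k of (A[1][0] + B[0][2] = -3 + -3 = -6, A[1][1] + B[1][2] = 6 + 6 = 12, A[1][2] + B[2][2] = 6 + 5 = 11) = -6 (attained at k = 0)
  C[2][0] = min over k of (A[2][0] + B[0][0] = 1 + 0 = 1, A[2][1] + B[1][0] = 3 + 0 = 3, A[2][2] + B[2][0] = 10 + 0 = 10) = 1 (attained at k = 0)
  C[2][1] = min over k of (A[2][0] + B[0][1] = 1 + 7 = 8, A[2][1] + B[1][1] = 3 + 4 = 7, A[2][2] + B[2][1] = 10 + 10 = 20) = 7 (attained at k = 1)
  C[2][2] = min over k of (A[2][0] + B[0][2] = 1 + -3 = -2, A[2][1] + B[1][2] = 3 + 6 = 9, A[2][2] + B[2][2] = 10 + 5 = 15) = -2 (attained at k = 0)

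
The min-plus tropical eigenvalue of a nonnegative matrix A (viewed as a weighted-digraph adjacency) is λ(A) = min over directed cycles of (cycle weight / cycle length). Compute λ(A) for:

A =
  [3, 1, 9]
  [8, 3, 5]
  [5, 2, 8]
λ(A) = 3

Enumerate directed cycles and compute their means (weight / length). Sample:
  cycle 0 → 0: weight = 3, length = 1, mean = 3/1 ≈ 3.000
  cycle 1 → 1: weight = 3, length = 1, mean = 3/1 ≈ 3.000
  cycle 2 → 2: weight = 8, length = 1, mean = 8/1 ≈ 8.000
  cycle 0 → 1 → 0: weight = 9, length = 2, mean = 9/2 ≈ 4.500
  cycle 0 → 2 → 0: weight = 14, length = 2, mean = 14/2 ≈ 7.000
  cycle 1 → 0 → 1: weight = 9, length = 2, mean = 9/2 ≈ 4.500
Minimum mean = 3.000, attained e.g. along the cycle 0 → 0 with weight 3 and length 1. So λ(A) = 3/1 = 3.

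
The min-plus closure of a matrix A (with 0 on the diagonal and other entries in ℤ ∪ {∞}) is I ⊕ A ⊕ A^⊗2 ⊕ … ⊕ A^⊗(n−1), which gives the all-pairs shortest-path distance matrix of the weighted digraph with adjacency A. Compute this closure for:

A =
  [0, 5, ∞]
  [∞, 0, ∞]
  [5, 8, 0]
Closure =
  [0, 5, ∞]
  [∞, 0, ∞]
  [5, 8, 0]

This is the Floyd-Warshall all-pairs shortest-path computation. For each intermediate vertex k = 0, 1, …, 2, update dist[i][j] ← min(dist[i][j], dist[i][k] + dist[k][j]). The final matrix gives, for each (i, j), the minimum total weight of any directed path from i to j (possibly empty when i = j).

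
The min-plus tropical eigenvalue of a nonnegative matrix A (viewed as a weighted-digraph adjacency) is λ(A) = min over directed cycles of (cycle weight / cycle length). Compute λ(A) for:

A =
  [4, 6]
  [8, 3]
λ(A) = 3

Enumerate directed cycles and compute their means (weight / length). Sample:
  cycle 0 → 0: weight = 4, length = 1, mean = 4/1 ≈ 4.000
  cycle 1 → 1: weight = 3, length = 1, mean = 3/1 ≈ 3.000
  cycle 0 → 1 → 0: weight = 14, length = 2, mean = 14/2 ≈ 7.000
  cycle 1 → 0 → 1: weight = 14, length = 2, mean = 14/2 ≈ 7.000
Minimum mean = 3.000, attained e.g. along the cycle 1 → 1 with weight 3 and length 1. So λ(A) = 3/1 = 3.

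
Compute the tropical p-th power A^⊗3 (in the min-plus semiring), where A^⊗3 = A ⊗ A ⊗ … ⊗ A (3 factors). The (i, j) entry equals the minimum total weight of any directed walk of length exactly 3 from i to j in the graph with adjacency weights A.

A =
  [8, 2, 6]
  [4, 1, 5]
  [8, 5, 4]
A^⊗3 =
  [7, 4, 8]
  [6, 3, 7]
  [10, 7, 11]

Each entry (A^⊗3)_ij equals the minimum over all length-3 walks i = v_0 → v_1 → … → v_3 = j of Σ_t A[v_t][v_{t+1}]. For example, for (i, j) = (0, 2) we minimise over 9 possible intermediate vertex sequences; the minimum is 8, attained along the walk 0 → 1 → 1 → 2.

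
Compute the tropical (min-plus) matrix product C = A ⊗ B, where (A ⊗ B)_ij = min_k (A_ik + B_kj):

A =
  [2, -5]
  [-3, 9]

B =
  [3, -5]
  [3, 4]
A ⊗ B =
  [-2, -3]
  [0, -8]

Apply the min-plus product entry-by-entry:
  C[0][0] = min over k of (A[0][0] + B[0][0] = 2 + 3 = 5, A[0][1] + B[1][0] = -5 + 3 = -2) = -2 (attained at k = 1)
  C[0][1] = min over k of (A[0][0] + B[0][1] = 2 + -5 = -3, A[0][1] + B[1][1] = -5 + 4 = -1) = -3 (attained at k = 0)
  C[1][0] = min over k of (A[1][0] + B[0][0] = -3 + 3 = 0, A[1][1] + B[1][0] = 9 + 3 = 12) = 0 (attained at k = 0)
  C[1][1] = min over k of (A[1][0] + B[0][1] = -3 + -5 = -8, A[1][1] + B[1][1] = 9 + 4 = 13) = -8 (attained at k = 0)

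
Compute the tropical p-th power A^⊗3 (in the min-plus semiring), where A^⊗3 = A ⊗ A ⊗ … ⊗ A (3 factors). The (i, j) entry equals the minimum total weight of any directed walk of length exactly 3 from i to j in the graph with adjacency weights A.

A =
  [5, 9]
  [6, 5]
A^⊗3 =
  [15, 19]
  [16, 15]

Each entry (A^⊗3)_ij equals the minimum over all length-3 walks i = v_0 → v_1 → … → v_3 = j of Σ_t A[v_t][v_{t+1}]. For example, for (i, j) = (0, 1) we minimise over 4 possible intermediate vertex sequences; the minimum is 19, attained along the walk 0 → 0 → 0 → 1.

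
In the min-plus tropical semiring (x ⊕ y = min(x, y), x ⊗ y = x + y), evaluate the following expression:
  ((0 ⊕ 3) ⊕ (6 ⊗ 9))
((0 ⊕ 3) ⊕ (6 ⊗ 9)) = 0

Expand innermost to outermost. Recall ⊕ takes the minimum of its arguments and ⊗ takes their sum. Working out the expression ((0 ⊕ 3) ⊕ (6 ⊗ 9)) gives 0.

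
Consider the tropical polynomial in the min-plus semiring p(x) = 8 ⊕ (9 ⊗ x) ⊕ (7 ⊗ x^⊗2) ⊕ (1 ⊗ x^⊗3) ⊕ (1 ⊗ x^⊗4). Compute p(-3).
p(-3) = -11

A tropical monomial a ⊗ x^⊗i evaluates to a + i · x. Evaluating each term at x = -3:
  Term 0 contributes 8 + 0 · -3 = 8
  Term 1 contributes 9 + 1 · -3 = 6
  Term 2 contributes 7 + 2 · -3 = 1
  Term 3 contributes 1 + 3 · -3 = -8
  Term 4 contributes 1 + 4 · -3 = -11
p(-3) = ⊕ of these = min[8, 6, 1, -8, -11] = -11.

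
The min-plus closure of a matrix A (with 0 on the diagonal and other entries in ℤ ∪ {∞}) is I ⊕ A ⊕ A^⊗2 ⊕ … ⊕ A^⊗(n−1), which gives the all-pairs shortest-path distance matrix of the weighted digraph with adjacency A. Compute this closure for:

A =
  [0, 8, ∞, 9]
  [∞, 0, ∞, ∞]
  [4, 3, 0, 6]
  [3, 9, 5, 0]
Closure =
  [0, 8, 14, 9]
  [∞, 0, ∞, ∞]
  [4, 3, 0, 6]
  [3, 8, 5, 0]

This is the Floyd-Warshall all-pairs shortest-path computation. For each intermediate vertex k = 0, 1, …, 3, update dist[i][j] ← min(dist[i][j], dist[i][k] + dist[k][j]). The final matrix gives, for each (i, j), the minimum total weight of any directed path from i to j (possibly empty when i = j).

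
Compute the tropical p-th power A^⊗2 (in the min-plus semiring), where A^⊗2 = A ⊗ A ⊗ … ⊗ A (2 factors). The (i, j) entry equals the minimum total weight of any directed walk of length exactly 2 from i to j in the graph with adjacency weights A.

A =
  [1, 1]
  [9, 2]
A^⊗2 =
  [2, 2]
  [10, 4]

Each entry (A^⊗2)_ij equals the minimum over all length-2 walks i = v_0 → v_1 → … → v_2 = j of Σ_t A[v_t][v_{t+1}]. For example, for (i, j) = (0, 1) we minimise over 2 possible intermediate vertex sequences; the minimum is 2, attained along the walk 0 → 0 → 1.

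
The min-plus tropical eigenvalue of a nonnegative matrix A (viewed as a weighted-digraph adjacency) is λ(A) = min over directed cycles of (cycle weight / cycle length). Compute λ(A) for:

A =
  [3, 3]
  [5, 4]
λ(A) = 3

Enumerate directed cycles and compute their means (weight / length). Sample:
  cycle 0 → 0: weight = 3, length = 1, mean = 3/1 ≈ 3.000
  cycle 1 → 1: weight = 4, length = 1, mean = 4/1 ≈ 4.000
  cycle 0 → 1 → 0: weight = 8, length = 2, mean = 8/2 ≈ 4.000
  cycle 1 → 0 → 1: weight = 8, length = 2, mean = 8/2 ≈ 4.000
Minimum mean = 3.000, attained e.g. along the cycle 0 → 0 with weight 3 and length 1. So λ(A) = 3/1 = 3.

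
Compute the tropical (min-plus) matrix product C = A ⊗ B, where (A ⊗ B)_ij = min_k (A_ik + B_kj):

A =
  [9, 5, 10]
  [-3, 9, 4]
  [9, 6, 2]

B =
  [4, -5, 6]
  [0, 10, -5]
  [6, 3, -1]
A ⊗ B =
  [5, 4, 0]
  [1, -8, 3]
  [6, 4, 1]

Apply the min-plus product entry-by-entry:
  C[0][0] = min over k of (A[0][0] + B[0][0] = 9 + 4 = 13, A[0][1] + B[1][0] = 5 + 0 = 5, A[0][2] + B[2][0] = 10 + 6 = 16) = 5 (attained at k = 1)
  C[0][1] = min over k of (A[0][0] + B[0][1] = 9 + -5 = 4, A[0][1] + B[1][1] = 5 + 10 = 15, A[0][2] + B[2][1] = 10 + 3 = 13) = 4 (attained at k = 0)
  C[0][2] = min over k of (A[0][0] + B[0][2] = 9 + 6 = 15, A[0][1] + B[1][2] = 5 + -5 = 0, A[0][2] + B[2][2] = 10 + -1 = 9) = 0 (attained at k = 1)
  C[1][0] = min over k of (A[1][0] + B[0][0] = -3 + 4 = 1, A[1][1] + B[1][0] = 9 + 0 = 9, A[1][2] + B[2][0] = 4 + 6 = 10) = 1 (attained at k = 0)
  C[1][1] = min over k of (A[1][0] + B[0][1] = -3 + -5 = -8, A[1][1] + B[1][1] = 9 + 10 = 19, A[1][2] + B[2][1] = 4 + 3 = 7) = -8 (attained at k = 0)
  C[1][2] = min over k of (A[1][0] + B[0][2] = -3 + 6 = 3, A[1][1] + B[1][2] = 9 + -5 = 4, A[1][2] + B[2][2] = 4 + -1 = 3) = 3 (attained at k = 0)
  C[2][0] = min over k of (A[2][0] + B[0][0] = 9 + 4 = 13, A[2][1] + B[1][0] = 6 + 0 = 6, A[2][2] + B[2][0] = 2 + 6 = 8) = 6 (attained at k = 1)
  C[2][1] = min over k of (A[2][0] + B[0][1] = 9 + -5 = 4, A[2][1] + B[1][1] = 6 + 10 = 16, A[2][2] + B[2][1] = 2 + 3 = 5) = 4 (attained at k = 0)
  C[2][2] = min over k of (A[2][0] + B[0][2] = 9 + 6 = 15, A[2][1] + B[1][2] = 6 + -5 = 1, A[2][2] + B[2][2] = 2 + -1 = 1) = 1 (attained at k = 1)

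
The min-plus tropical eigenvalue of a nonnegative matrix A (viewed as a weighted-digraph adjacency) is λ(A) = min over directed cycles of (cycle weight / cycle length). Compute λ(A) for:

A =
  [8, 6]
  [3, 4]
λ(A) = 4

Enumerate directed cycles and compute their means (weight / length). Sample:
  cycle 0 → 0: weight = 8, length = 1, mean = 8/1 ≈ 8.000
  cycle 1 → 1: weight = 4, length = 1, mean = 4/1 ≈ 4.000
  cycle 0 → 1 → 0: weight = 9, length = 2, mean = 9/2 ≈ 4.500
  cycle 1 → 0 → 1: weight = 9, length = 2, mean = 9/2 ≈ 4.500
Minimum mean = 4.000, attained e.g. along the cycle 1 → 1 with weight 4 and length 1. So λ(A) = 4/1 = 4.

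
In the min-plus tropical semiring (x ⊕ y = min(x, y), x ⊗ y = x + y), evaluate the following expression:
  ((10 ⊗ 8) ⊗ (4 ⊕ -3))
((10 ⊗ 8) ⊗ (4 ⊕ -3)) = 15

Expand innermost to outermost. Recall ⊕ takes the minimum of its arguments and ⊗ takes their sum. Working out the expression ((10 ⊗ 8) ⊗ (4 ⊕ -3)) gives 15.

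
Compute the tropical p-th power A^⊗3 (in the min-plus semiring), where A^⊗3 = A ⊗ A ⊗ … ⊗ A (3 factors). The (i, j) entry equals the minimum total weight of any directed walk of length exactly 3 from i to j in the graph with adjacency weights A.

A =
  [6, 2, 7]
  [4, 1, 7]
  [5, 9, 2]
A^⊗3 =
  [7, 4, 10]
  [6, 3, 9]
  [9, 8, 6]

Each entry (A^⊗3)_ij equals the minimum over all length-3 walks i = v_0 → v_1 → … → v_3 = j of Σ_t A[v_t][v_{t+1}]. For example, for (i, j) = (0, 2) we minimise over 9 possible intermediate vertex sequences; the minimum is 10, attained along the walk 0 → 1 → 1 → 2.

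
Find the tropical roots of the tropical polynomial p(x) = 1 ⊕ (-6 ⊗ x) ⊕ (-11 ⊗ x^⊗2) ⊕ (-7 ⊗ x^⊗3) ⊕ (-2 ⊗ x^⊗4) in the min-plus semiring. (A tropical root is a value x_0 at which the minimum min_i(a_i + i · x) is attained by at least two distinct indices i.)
Roots: {-5, -4, 5, 7}

Each tropical root is a break point of the lower envelope of the lines y = a_i + i · x (there are 5 lines, with slopes 0, 1, ..., 4). Only the lines that attain the minimum somewhere contribute to roots; other lines are dominated. Here the surviving (envelope) indices are i = 4, i = 3, i = 2, i = 1, i = 0.
Intersections between consecutive envelope lines give the roots: for adjacent envelope indices i < j the intersection is x = (a_i − a_j) / (j − i). Reading off the sorted break points: {-5, -4, 5, 7}.
Verification: at each break x_0, at least two indices attain the minimum of min_i(a_i + i · x_0).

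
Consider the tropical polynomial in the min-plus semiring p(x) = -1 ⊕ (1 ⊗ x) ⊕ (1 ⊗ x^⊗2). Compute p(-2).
p(-2) = -3

A tropical monomial a ⊗ x^⊗i evaluates to a + i · x. Evaluating each term at x = -2:
  Term 0 contributes -1 + 0 · -2 = -1
  Term 1 contributes 1 + 1 · -2 = -1
  Term 2 contributes 1 + 2 · -2 = -3
p(-2) = ⊕ of these = min[-1, -1, -3] = -3.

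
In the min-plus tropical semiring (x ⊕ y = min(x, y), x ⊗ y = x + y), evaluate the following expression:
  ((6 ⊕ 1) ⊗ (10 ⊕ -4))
((6 ⊕ 1) ⊗ (10 ⊕ -4)) = -3

Expand innermost to outermost. Recall ⊕ takes the minimum of its arguments and ⊗ takes their sum. Working out the expression ((6 ⊕ 1) ⊗ (10 ⊕ -4)) gives -3.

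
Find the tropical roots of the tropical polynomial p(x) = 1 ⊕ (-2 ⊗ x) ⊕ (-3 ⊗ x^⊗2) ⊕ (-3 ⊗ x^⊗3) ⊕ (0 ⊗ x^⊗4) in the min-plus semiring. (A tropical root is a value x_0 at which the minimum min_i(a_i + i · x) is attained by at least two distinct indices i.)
Roots: {-3, 0, 1, 3}

Each tropical root is a break point of the lower envelope of the lines y = a_i + i · x (there are 5 lines, with slopes 0, 1, ..., 4). Only the lines that attain the minimum somewhere contribute to roots; other lines are dominated. Here the surviving (envelope) indices are i = 4, i = 3, i = 2, i = 1, i = 0.
Intersections between consecutive envelope lines give the roots: for adjacent envelope indices i < j the intersection is x = (a_i − a_j) / (j − i). Reading off the sorted break points: {-3, 0, 1, 3}.
Verification: at each break x_0, at least two indices attain the minimum of min_i(a_i + i · x_0).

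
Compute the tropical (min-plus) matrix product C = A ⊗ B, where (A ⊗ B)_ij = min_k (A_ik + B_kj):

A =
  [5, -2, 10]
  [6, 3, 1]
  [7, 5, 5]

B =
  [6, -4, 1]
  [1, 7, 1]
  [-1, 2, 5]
A ⊗ B =
  [-1, 1, -1]
  [0, 2, 4]
  [4, 3, 6]

Apply the min-plus product entry-by-entry:
  C[0][0] = min over k of (A[0][0] + B[0][0] = 5 + 6 = 11, A[0][1] + B[1][0] = -2 + 1 = -1, A[0][2] + B[2][0] = 10 + -1 = 9) = -1 (attained at k = 1)
  C[0][1] = min over k of (A[0][0] + B[0][1] = 5 + -4 = 1, A[0][1] + B[1][1] = -2 + 7 = 5, A[0][2] + B[2][1] = 10 + 2 = 12) = 1 (attained at k = 0)
  C[0][2] = min over k of (A[0][0] + B[0][2] = 5 + 1 = 6, A[0][1] + B[1][2] = -2 + 1 = -1, A[0][2] + B[2][2] = 10 + 5 = 15) = -1 (attained at k = 1)
  C[1][0] = min over k of (A[1][0] + B[0][0] = 6 + 6 = 12, A[1][1] + B[1][0] = 3 + 1 = 4, A[1][2] + B[2][0] = 1 + -1 = 0) = 0 (attained at k = 2)
  C[1][1] = min over k of (A[1][0] + B[0][1] = 6 + -4 = 2, A[1][1] + B[1][1] = 3 + 7 = 10, A[1][2] + B[2][1] = 1 + 2 = 3) = 2 (attained at k = 0)
  C[1][2] = min over k of (A[1][0] + B[0][2] = 6 + 1 = 7, A[1][1] + B[1][2] = 3 + 1 = 4, A[1][2] + B[2][2] = 1 + 5 = 6) = 4 (attained at k = 1)
  C[2][0] = min over k of (A[2][0] + B[0][0] = 7 + 6 = 13, A[2][1] + B[1][0] = 5 + 1 = 6, A[2][2] + B[2][0] = 5 + -1 = 4) = 4 (attained at k = 2)
  C[2][1] = min over k of (A[2][0] + B[0][1] = 7 + -4 = 3, A[2][1] + B[1][1] = 5 + 7 = 12, A[2][2] + B[2][1] = 5 + 2 = 7) = 3 (attained at k = 0)
  C[2][2] = min over k of (A[2][0] + B[0][2] = 7 + 1 = 8, A[2][1] + B[1][2] = 5 + 1 = 6, A[2][2] + B[2][2] = 5 + 5 = 10) = 6 (attained at k = 1)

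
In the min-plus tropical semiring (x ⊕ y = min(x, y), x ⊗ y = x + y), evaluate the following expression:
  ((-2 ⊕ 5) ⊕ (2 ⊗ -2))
((-2 ⊕ 5) ⊕ (2 ⊗ -2)) = -2

Expand innermost to outermost. Recall ⊕ takes the minimum of its arguments and ⊗ takes their sum. Working out the expression ((-2 ⊕ 5) ⊕ (2 ⊗ -2)) gives -2.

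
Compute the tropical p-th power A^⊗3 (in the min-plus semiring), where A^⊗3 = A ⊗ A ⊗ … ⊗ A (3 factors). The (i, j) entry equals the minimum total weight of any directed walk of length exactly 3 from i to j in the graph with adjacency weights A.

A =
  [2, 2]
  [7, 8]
A^⊗3 =
  [6, 6]
  [11, 11]

Each entry (A^⊗3)_ij equals the minimum over all length-3 walks i = v_0 → v_1 → … → v_3 = j of Σ_t A[v_t][v_{t+1}]. For example, for (i, j) = (0, 1) we minimise over 4 possible intermediate vertex sequences; the minimum is 6, attained along the walk 0 → 0 → 0 → 1.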